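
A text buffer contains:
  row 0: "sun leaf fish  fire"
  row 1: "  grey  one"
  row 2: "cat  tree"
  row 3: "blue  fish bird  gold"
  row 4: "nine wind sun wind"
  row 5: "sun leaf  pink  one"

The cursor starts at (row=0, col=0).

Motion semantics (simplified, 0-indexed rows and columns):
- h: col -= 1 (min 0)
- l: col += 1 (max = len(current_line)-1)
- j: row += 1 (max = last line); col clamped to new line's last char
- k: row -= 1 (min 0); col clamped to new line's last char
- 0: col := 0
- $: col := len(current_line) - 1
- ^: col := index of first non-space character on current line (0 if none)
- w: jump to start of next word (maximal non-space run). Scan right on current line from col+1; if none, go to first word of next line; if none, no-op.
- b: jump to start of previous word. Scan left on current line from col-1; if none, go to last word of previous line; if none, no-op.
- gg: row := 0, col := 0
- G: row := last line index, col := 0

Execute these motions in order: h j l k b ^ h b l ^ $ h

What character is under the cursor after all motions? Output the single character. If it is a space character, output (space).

After 1 (h): row=0 col=0 char='s'
After 2 (j): row=1 col=0 char='_'
After 3 (l): row=1 col=1 char='_'
After 4 (k): row=0 col=1 char='u'
After 5 (b): row=0 col=0 char='s'
After 6 (^): row=0 col=0 char='s'
After 7 (h): row=0 col=0 char='s'
After 8 (b): row=0 col=0 char='s'
After 9 (l): row=0 col=1 char='u'
After 10 (^): row=0 col=0 char='s'
After 11 ($): row=0 col=18 char='e'
After 12 (h): row=0 col=17 char='r'

Answer: r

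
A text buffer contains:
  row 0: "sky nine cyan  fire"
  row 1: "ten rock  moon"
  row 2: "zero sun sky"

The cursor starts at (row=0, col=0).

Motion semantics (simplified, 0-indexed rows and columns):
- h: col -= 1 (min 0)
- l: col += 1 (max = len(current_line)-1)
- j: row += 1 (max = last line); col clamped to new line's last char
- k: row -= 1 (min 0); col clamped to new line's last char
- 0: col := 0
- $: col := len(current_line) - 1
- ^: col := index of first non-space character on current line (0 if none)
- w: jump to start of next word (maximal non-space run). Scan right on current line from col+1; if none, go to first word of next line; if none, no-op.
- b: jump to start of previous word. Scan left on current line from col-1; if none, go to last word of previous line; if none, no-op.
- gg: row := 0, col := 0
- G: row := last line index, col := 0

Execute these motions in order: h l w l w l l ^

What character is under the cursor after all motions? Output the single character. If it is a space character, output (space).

Answer: s

Derivation:
After 1 (h): row=0 col=0 char='s'
After 2 (l): row=0 col=1 char='k'
After 3 (w): row=0 col=4 char='n'
After 4 (l): row=0 col=5 char='i'
After 5 (w): row=0 col=9 char='c'
After 6 (l): row=0 col=10 char='y'
After 7 (l): row=0 col=11 char='a'
After 8 (^): row=0 col=0 char='s'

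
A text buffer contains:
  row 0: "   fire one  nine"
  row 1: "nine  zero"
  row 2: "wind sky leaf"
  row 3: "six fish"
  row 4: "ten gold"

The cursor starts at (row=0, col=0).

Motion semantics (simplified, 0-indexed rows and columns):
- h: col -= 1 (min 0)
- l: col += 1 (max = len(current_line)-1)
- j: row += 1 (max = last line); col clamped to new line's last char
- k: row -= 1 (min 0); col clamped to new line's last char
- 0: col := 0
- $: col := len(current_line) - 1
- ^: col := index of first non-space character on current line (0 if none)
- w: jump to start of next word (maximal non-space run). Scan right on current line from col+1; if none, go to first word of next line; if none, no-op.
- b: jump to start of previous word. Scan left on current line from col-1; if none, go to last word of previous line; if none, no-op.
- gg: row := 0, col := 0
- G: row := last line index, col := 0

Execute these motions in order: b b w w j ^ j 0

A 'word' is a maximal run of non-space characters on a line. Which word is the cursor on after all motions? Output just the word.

After 1 (b): row=0 col=0 char='_'
After 2 (b): row=0 col=0 char='_'
After 3 (w): row=0 col=3 char='f'
After 4 (w): row=0 col=8 char='o'
After 5 (j): row=1 col=8 char='r'
After 6 (^): row=1 col=0 char='n'
After 7 (j): row=2 col=0 char='w'
After 8 (0): row=2 col=0 char='w'

Answer: wind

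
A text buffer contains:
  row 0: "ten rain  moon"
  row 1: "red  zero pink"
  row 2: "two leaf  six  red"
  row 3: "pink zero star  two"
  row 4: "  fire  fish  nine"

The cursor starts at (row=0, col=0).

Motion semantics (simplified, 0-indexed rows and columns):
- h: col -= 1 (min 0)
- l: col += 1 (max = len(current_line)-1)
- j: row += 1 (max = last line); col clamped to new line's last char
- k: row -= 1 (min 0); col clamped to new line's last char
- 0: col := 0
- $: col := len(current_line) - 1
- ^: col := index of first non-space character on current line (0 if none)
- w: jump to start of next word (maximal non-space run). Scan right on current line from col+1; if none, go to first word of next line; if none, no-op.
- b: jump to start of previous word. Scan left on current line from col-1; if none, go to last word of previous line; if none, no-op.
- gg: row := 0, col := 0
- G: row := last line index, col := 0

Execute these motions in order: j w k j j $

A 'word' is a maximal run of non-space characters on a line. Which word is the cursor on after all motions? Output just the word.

After 1 (j): row=1 col=0 char='r'
After 2 (w): row=1 col=5 char='z'
After 3 (k): row=0 col=5 char='a'
After 4 (j): row=1 col=5 char='z'
After 5 (j): row=2 col=5 char='e'
After 6 ($): row=2 col=17 char='d'

Answer: red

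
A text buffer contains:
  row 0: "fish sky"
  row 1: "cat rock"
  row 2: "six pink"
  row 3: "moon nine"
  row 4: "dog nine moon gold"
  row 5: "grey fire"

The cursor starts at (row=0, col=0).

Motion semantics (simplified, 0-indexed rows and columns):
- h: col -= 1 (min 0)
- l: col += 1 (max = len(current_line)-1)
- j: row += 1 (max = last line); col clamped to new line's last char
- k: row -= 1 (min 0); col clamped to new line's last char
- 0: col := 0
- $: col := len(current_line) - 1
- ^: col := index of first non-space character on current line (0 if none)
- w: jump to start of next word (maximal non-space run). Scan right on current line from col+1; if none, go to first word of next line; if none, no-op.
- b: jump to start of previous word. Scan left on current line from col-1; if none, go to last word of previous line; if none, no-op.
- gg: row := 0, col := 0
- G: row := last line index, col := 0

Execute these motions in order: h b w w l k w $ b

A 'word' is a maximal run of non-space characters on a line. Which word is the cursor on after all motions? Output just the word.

After 1 (h): row=0 col=0 char='f'
After 2 (b): row=0 col=0 char='f'
After 3 (w): row=0 col=5 char='s'
After 4 (w): row=1 col=0 char='c'
After 5 (l): row=1 col=1 char='a'
After 6 (k): row=0 col=1 char='i'
After 7 (w): row=0 col=5 char='s'
After 8 ($): row=0 col=7 char='y'
After 9 (b): row=0 col=5 char='s'

Answer: sky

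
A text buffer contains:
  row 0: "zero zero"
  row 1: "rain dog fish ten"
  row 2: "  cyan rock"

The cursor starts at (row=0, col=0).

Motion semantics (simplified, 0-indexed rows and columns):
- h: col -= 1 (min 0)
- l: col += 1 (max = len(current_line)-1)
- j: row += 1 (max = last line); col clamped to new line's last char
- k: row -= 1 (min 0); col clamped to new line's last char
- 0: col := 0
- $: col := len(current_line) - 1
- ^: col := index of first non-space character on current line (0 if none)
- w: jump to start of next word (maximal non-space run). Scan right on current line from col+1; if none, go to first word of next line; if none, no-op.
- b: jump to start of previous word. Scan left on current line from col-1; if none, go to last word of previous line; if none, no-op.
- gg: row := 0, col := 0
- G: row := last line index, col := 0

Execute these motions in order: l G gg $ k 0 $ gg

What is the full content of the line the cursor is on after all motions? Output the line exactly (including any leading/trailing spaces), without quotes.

After 1 (l): row=0 col=1 char='e'
After 2 (G): row=2 col=0 char='_'
After 3 (gg): row=0 col=0 char='z'
After 4 ($): row=0 col=8 char='o'
After 5 (k): row=0 col=8 char='o'
After 6 (0): row=0 col=0 char='z'
After 7 ($): row=0 col=8 char='o'
After 8 (gg): row=0 col=0 char='z'

Answer: zero zero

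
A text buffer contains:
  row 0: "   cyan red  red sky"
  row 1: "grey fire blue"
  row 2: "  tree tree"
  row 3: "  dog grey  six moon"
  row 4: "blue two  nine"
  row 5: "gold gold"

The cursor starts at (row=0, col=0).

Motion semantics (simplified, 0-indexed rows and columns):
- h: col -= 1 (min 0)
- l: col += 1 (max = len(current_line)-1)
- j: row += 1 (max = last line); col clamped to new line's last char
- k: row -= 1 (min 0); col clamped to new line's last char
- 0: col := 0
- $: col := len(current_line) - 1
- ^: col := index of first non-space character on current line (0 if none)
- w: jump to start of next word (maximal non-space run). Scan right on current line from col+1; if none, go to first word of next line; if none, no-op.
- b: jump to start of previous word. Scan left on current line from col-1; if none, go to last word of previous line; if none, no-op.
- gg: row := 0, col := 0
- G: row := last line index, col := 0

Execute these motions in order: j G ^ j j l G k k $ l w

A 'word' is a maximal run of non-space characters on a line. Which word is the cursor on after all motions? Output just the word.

After 1 (j): row=1 col=0 char='g'
After 2 (G): row=5 col=0 char='g'
After 3 (^): row=5 col=0 char='g'
After 4 (j): row=5 col=0 char='g'
After 5 (j): row=5 col=0 char='g'
After 6 (l): row=5 col=1 char='o'
After 7 (G): row=5 col=0 char='g'
After 8 (k): row=4 col=0 char='b'
After 9 (k): row=3 col=0 char='_'
After 10 ($): row=3 col=19 char='n'
After 11 (l): row=3 col=19 char='n'
After 12 (w): row=4 col=0 char='b'

Answer: blue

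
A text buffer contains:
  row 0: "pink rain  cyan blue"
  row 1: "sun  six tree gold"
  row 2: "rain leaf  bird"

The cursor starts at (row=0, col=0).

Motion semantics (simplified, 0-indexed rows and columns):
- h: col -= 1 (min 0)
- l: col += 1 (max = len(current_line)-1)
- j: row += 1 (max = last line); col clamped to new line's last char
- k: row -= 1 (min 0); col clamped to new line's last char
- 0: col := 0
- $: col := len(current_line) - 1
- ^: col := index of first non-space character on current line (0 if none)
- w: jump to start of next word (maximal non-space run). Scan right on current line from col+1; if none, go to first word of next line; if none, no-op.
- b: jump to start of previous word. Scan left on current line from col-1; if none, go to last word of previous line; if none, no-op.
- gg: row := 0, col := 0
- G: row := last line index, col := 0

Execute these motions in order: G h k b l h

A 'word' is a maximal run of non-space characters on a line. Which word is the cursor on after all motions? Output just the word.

After 1 (G): row=2 col=0 char='r'
After 2 (h): row=2 col=0 char='r'
After 3 (k): row=1 col=0 char='s'
After 4 (b): row=0 col=16 char='b'
After 5 (l): row=0 col=17 char='l'
After 6 (h): row=0 col=16 char='b'

Answer: blue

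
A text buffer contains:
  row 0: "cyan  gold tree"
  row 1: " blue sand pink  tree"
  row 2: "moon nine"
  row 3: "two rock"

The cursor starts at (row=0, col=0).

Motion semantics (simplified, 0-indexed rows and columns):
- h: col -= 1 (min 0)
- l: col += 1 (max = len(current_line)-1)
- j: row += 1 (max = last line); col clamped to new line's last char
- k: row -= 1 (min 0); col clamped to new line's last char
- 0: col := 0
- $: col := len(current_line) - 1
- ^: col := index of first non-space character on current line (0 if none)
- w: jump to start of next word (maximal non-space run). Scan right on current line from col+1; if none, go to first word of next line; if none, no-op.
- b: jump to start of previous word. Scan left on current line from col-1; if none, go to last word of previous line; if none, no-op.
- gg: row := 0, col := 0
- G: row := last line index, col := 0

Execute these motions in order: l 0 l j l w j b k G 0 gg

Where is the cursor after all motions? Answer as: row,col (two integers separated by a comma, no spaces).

After 1 (l): row=0 col=1 char='y'
After 2 (0): row=0 col=0 char='c'
After 3 (l): row=0 col=1 char='y'
After 4 (j): row=1 col=1 char='b'
After 5 (l): row=1 col=2 char='l'
After 6 (w): row=1 col=6 char='s'
After 7 (j): row=2 col=6 char='i'
After 8 (b): row=2 col=5 char='n'
After 9 (k): row=1 col=5 char='_'
After 10 (G): row=3 col=0 char='t'
After 11 (0): row=3 col=0 char='t'
After 12 (gg): row=0 col=0 char='c'

Answer: 0,0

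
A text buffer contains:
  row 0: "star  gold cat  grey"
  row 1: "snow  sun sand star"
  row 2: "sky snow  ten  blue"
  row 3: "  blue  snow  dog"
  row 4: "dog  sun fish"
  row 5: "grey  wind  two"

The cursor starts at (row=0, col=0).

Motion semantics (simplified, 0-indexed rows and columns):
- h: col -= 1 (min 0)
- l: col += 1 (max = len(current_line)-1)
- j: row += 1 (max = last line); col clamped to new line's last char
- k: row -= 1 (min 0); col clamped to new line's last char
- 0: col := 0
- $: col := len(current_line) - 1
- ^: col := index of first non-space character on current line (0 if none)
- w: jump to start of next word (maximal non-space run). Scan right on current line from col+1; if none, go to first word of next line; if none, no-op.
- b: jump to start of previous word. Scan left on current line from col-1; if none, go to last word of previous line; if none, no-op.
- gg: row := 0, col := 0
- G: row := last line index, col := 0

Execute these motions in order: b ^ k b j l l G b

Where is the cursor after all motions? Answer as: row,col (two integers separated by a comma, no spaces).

After 1 (b): row=0 col=0 char='s'
After 2 (^): row=0 col=0 char='s'
After 3 (k): row=0 col=0 char='s'
After 4 (b): row=0 col=0 char='s'
After 5 (j): row=1 col=0 char='s'
After 6 (l): row=1 col=1 char='n'
After 7 (l): row=1 col=2 char='o'
After 8 (G): row=5 col=0 char='g'
After 9 (b): row=4 col=9 char='f'

Answer: 4,9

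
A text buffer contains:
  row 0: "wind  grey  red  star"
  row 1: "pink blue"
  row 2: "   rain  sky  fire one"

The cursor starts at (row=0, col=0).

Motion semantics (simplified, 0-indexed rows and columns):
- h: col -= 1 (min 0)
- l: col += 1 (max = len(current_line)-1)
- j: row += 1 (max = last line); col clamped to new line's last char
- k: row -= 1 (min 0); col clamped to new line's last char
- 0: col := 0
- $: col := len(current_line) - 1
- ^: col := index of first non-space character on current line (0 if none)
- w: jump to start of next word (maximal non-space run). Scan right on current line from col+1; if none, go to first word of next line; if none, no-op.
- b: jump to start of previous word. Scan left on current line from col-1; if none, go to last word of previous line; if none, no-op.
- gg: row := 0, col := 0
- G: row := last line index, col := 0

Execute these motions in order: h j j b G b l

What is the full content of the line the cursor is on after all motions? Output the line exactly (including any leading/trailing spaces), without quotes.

After 1 (h): row=0 col=0 char='w'
After 2 (j): row=1 col=0 char='p'
After 3 (j): row=2 col=0 char='_'
After 4 (b): row=1 col=5 char='b'
After 5 (G): row=2 col=0 char='_'
After 6 (b): row=1 col=5 char='b'
After 7 (l): row=1 col=6 char='l'

Answer: pink blue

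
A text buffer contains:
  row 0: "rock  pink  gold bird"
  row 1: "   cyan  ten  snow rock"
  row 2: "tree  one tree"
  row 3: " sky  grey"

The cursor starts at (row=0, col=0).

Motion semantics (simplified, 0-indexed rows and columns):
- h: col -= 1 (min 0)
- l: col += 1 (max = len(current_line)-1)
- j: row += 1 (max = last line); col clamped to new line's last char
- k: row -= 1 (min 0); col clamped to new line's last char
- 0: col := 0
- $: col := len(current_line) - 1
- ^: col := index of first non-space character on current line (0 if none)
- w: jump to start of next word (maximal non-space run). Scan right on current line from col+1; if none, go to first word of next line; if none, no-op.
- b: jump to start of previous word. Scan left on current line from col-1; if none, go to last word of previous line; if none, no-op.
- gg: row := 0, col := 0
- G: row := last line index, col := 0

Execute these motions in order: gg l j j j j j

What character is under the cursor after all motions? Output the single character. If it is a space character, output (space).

Answer: s

Derivation:
After 1 (gg): row=0 col=0 char='r'
After 2 (l): row=0 col=1 char='o'
After 3 (j): row=1 col=1 char='_'
After 4 (j): row=2 col=1 char='r'
After 5 (j): row=3 col=1 char='s'
After 6 (j): row=3 col=1 char='s'
After 7 (j): row=3 col=1 char='s'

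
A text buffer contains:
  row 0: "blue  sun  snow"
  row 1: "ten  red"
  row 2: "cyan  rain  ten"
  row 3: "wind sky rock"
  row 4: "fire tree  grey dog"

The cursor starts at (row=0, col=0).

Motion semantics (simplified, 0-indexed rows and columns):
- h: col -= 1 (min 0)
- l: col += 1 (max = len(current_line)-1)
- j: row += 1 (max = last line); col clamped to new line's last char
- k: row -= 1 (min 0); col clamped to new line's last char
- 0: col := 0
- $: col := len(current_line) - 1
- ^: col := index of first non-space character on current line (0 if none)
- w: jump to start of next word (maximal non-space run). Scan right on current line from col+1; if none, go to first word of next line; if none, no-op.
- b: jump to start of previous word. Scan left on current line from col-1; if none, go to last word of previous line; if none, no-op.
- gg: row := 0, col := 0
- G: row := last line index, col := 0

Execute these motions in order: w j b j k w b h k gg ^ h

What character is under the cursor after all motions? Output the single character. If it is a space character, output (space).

Answer: b

Derivation:
After 1 (w): row=0 col=6 char='s'
After 2 (j): row=1 col=6 char='e'
After 3 (b): row=1 col=5 char='r'
After 4 (j): row=2 col=5 char='_'
After 5 (k): row=1 col=5 char='r'
After 6 (w): row=2 col=0 char='c'
After 7 (b): row=1 col=5 char='r'
After 8 (h): row=1 col=4 char='_'
After 9 (k): row=0 col=4 char='_'
After 10 (gg): row=0 col=0 char='b'
After 11 (^): row=0 col=0 char='b'
After 12 (h): row=0 col=0 char='b'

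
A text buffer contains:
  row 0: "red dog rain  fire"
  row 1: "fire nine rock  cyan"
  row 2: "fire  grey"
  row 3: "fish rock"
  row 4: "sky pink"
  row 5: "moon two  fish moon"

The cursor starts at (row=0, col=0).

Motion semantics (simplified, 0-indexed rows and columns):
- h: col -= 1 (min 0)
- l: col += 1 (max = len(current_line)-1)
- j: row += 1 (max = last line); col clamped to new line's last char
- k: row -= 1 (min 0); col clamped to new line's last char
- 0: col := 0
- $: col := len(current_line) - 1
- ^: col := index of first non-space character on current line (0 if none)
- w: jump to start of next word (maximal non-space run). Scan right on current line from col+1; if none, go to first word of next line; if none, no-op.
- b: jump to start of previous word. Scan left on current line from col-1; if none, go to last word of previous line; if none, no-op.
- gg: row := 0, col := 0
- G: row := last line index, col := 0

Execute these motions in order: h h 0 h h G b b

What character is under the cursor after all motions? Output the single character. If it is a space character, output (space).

Answer: s

Derivation:
After 1 (h): row=0 col=0 char='r'
After 2 (h): row=0 col=0 char='r'
After 3 (0): row=0 col=0 char='r'
After 4 (h): row=0 col=0 char='r'
After 5 (h): row=0 col=0 char='r'
After 6 (G): row=5 col=0 char='m'
After 7 (b): row=4 col=4 char='p'
After 8 (b): row=4 col=0 char='s'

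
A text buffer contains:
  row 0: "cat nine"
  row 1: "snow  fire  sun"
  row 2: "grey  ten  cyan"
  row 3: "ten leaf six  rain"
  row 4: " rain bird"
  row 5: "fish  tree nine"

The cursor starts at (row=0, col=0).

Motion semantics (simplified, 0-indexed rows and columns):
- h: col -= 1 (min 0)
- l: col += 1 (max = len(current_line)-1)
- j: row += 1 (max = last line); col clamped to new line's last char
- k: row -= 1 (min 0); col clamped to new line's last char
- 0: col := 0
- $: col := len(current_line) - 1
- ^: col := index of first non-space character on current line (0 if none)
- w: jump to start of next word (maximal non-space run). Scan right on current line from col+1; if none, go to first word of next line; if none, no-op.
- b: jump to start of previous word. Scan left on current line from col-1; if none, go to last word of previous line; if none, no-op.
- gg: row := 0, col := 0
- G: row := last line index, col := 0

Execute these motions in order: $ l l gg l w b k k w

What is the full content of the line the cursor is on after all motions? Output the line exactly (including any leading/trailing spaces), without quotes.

After 1 ($): row=0 col=7 char='e'
After 2 (l): row=0 col=7 char='e'
After 3 (l): row=0 col=7 char='e'
After 4 (gg): row=0 col=0 char='c'
After 5 (l): row=0 col=1 char='a'
After 6 (w): row=0 col=4 char='n'
After 7 (b): row=0 col=0 char='c'
After 8 (k): row=0 col=0 char='c'
After 9 (k): row=0 col=0 char='c'
After 10 (w): row=0 col=4 char='n'

Answer: cat nine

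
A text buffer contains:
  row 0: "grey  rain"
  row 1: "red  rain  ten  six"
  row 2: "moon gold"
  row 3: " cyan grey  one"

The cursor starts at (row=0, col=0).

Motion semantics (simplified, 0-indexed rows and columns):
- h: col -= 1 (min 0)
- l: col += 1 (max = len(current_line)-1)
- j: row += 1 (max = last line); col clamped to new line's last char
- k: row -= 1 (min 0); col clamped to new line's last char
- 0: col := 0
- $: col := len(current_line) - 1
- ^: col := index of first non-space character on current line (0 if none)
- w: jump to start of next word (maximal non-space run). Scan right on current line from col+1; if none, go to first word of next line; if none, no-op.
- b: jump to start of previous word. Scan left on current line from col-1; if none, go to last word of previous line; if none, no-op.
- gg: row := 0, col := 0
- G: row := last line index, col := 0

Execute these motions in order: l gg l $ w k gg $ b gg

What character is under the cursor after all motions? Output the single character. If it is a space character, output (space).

Answer: g

Derivation:
After 1 (l): row=0 col=1 char='r'
After 2 (gg): row=0 col=0 char='g'
After 3 (l): row=0 col=1 char='r'
After 4 ($): row=0 col=9 char='n'
After 5 (w): row=1 col=0 char='r'
After 6 (k): row=0 col=0 char='g'
After 7 (gg): row=0 col=0 char='g'
After 8 ($): row=0 col=9 char='n'
After 9 (b): row=0 col=6 char='r'
After 10 (gg): row=0 col=0 char='g'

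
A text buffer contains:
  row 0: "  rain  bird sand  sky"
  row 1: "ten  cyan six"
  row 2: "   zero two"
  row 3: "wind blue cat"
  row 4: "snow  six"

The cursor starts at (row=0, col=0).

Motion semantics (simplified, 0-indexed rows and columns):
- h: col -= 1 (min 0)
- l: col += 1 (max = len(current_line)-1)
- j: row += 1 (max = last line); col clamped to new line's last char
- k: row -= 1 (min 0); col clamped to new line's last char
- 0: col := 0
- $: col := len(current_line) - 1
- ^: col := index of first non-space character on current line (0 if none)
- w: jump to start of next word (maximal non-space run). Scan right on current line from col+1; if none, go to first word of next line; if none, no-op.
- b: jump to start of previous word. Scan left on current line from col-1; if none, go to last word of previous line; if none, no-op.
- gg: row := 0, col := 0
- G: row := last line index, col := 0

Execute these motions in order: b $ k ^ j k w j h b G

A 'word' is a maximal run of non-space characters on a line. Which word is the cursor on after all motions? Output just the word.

Answer: snow

Derivation:
After 1 (b): row=0 col=0 char='_'
After 2 ($): row=0 col=21 char='y'
After 3 (k): row=0 col=21 char='y'
After 4 (^): row=0 col=2 char='r'
After 5 (j): row=1 col=2 char='n'
After 6 (k): row=0 col=2 char='r'
After 7 (w): row=0 col=8 char='b'
After 8 (j): row=1 col=8 char='n'
After 9 (h): row=1 col=7 char='a'
After 10 (b): row=1 col=5 char='c'
After 11 (G): row=4 col=0 char='s'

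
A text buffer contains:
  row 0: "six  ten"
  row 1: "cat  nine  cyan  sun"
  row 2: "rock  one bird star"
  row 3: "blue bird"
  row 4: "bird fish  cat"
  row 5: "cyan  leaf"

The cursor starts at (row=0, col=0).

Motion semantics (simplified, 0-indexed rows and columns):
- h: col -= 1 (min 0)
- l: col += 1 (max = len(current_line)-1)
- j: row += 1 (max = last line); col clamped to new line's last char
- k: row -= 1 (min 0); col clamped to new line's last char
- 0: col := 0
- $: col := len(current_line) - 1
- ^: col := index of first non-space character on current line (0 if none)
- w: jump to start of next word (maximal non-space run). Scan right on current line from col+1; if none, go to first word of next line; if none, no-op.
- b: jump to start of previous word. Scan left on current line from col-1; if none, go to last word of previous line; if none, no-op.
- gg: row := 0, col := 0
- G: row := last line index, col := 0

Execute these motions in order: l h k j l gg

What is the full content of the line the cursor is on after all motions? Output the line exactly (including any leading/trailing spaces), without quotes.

Answer: six  ten

Derivation:
After 1 (l): row=0 col=1 char='i'
After 2 (h): row=0 col=0 char='s'
After 3 (k): row=0 col=0 char='s'
After 4 (j): row=1 col=0 char='c'
After 5 (l): row=1 col=1 char='a'
After 6 (gg): row=0 col=0 char='s'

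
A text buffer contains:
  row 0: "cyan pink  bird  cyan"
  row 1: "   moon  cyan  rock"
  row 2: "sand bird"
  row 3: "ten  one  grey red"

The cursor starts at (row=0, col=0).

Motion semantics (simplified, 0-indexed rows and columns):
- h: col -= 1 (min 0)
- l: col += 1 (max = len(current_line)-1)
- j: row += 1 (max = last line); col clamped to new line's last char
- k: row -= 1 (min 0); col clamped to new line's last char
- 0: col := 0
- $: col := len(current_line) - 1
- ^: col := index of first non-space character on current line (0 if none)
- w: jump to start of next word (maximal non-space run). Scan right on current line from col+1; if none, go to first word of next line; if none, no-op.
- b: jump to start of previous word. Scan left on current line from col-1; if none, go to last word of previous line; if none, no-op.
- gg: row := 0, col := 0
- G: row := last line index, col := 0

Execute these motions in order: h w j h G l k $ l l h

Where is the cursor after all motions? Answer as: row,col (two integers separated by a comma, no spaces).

Answer: 2,7

Derivation:
After 1 (h): row=0 col=0 char='c'
After 2 (w): row=0 col=5 char='p'
After 3 (j): row=1 col=5 char='o'
After 4 (h): row=1 col=4 char='o'
After 5 (G): row=3 col=0 char='t'
After 6 (l): row=3 col=1 char='e'
After 7 (k): row=2 col=1 char='a'
After 8 ($): row=2 col=8 char='d'
After 9 (l): row=2 col=8 char='d'
After 10 (l): row=2 col=8 char='d'
After 11 (h): row=2 col=7 char='r'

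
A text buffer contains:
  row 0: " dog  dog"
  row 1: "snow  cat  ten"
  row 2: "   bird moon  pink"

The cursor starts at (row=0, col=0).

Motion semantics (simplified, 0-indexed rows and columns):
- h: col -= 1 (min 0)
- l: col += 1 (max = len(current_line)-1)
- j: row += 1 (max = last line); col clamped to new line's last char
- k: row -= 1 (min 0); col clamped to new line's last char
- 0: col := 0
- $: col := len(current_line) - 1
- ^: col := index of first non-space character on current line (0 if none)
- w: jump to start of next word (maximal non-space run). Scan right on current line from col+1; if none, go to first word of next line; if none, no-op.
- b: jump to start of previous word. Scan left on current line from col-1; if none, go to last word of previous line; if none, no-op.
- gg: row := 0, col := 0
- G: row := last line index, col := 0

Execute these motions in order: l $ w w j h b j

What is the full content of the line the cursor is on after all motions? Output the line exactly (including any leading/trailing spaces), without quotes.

After 1 (l): row=0 col=1 char='d'
After 2 ($): row=0 col=8 char='g'
After 3 (w): row=1 col=0 char='s'
After 4 (w): row=1 col=6 char='c'
After 5 (j): row=2 col=6 char='d'
After 6 (h): row=2 col=5 char='r'
After 7 (b): row=2 col=3 char='b'
After 8 (j): row=2 col=3 char='b'

Answer:    bird moon  pink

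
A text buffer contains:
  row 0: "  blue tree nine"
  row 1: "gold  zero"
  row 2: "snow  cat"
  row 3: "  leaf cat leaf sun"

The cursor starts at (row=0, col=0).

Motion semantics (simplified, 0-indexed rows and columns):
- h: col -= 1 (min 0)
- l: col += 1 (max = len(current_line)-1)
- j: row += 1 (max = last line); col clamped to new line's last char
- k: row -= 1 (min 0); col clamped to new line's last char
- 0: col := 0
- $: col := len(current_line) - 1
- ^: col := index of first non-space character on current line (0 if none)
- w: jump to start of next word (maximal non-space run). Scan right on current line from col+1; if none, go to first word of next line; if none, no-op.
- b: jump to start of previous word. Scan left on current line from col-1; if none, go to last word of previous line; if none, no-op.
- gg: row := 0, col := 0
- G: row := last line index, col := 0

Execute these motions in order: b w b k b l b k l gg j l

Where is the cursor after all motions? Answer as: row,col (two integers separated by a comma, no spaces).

Answer: 1,1

Derivation:
After 1 (b): row=0 col=0 char='_'
After 2 (w): row=0 col=2 char='b'
After 3 (b): row=0 col=2 char='b'
After 4 (k): row=0 col=2 char='b'
After 5 (b): row=0 col=2 char='b'
After 6 (l): row=0 col=3 char='l'
After 7 (b): row=0 col=2 char='b'
After 8 (k): row=0 col=2 char='b'
After 9 (l): row=0 col=3 char='l'
After 10 (gg): row=0 col=0 char='_'
After 11 (j): row=1 col=0 char='g'
After 12 (l): row=1 col=1 char='o'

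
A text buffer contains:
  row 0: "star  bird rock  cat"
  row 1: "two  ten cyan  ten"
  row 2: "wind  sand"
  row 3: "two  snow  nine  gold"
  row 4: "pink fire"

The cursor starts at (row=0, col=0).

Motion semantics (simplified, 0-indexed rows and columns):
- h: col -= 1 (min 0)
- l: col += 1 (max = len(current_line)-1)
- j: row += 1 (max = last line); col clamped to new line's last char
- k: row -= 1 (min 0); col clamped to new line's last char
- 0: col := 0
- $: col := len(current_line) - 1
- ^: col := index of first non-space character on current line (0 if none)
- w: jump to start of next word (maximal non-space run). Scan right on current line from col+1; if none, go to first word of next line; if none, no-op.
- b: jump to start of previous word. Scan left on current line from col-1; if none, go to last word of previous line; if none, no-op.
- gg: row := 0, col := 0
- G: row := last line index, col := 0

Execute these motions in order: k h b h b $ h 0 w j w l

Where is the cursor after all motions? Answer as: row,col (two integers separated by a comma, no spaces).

After 1 (k): row=0 col=0 char='s'
After 2 (h): row=0 col=0 char='s'
After 3 (b): row=0 col=0 char='s'
After 4 (h): row=0 col=0 char='s'
After 5 (b): row=0 col=0 char='s'
After 6 ($): row=0 col=19 char='t'
After 7 (h): row=0 col=18 char='a'
After 8 (0): row=0 col=0 char='s'
After 9 (w): row=0 col=6 char='b'
After 10 (j): row=1 col=6 char='e'
After 11 (w): row=1 col=9 char='c'
After 12 (l): row=1 col=10 char='y'

Answer: 1,10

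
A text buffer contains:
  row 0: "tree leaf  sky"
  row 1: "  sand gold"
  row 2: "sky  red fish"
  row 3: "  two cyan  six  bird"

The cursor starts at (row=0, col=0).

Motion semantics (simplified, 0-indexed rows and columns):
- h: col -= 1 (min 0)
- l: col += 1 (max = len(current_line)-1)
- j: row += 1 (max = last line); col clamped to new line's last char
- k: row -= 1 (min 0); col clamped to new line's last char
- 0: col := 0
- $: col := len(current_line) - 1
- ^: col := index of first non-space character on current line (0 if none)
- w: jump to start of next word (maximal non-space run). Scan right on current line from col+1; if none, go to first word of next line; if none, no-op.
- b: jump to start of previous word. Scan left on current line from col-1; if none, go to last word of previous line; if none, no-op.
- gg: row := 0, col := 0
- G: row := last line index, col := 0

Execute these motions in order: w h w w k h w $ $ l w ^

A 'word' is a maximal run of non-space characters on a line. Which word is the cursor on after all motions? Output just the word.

Answer: sand

Derivation:
After 1 (w): row=0 col=5 char='l'
After 2 (h): row=0 col=4 char='_'
After 3 (w): row=0 col=5 char='l'
After 4 (w): row=0 col=11 char='s'
After 5 (k): row=0 col=11 char='s'
After 6 (h): row=0 col=10 char='_'
After 7 (w): row=0 col=11 char='s'
After 8 ($): row=0 col=13 char='y'
After 9 ($): row=0 col=13 char='y'
After 10 (l): row=0 col=13 char='y'
After 11 (w): row=1 col=2 char='s'
After 12 (^): row=1 col=2 char='s'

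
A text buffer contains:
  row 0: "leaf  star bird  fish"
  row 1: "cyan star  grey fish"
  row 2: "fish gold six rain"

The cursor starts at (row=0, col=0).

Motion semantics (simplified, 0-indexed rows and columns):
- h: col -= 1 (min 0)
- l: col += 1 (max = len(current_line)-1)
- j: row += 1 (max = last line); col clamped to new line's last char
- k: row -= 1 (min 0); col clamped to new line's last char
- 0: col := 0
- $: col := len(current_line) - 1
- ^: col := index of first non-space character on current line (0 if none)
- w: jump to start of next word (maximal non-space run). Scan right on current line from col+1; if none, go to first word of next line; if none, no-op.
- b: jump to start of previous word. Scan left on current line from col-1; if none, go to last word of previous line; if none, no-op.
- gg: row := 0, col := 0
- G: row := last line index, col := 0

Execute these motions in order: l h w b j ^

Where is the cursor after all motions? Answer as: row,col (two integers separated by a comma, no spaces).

Answer: 1,0

Derivation:
After 1 (l): row=0 col=1 char='e'
After 2 (h): row=0 col=0 char='l'
After 3 (w): row=0 col=6 char='s'
After 4 (b): row=0 col=0 char='l'
After 5 (j): row=1 col=0 char='c'
After 6 (^): row=1 col=0 char='c'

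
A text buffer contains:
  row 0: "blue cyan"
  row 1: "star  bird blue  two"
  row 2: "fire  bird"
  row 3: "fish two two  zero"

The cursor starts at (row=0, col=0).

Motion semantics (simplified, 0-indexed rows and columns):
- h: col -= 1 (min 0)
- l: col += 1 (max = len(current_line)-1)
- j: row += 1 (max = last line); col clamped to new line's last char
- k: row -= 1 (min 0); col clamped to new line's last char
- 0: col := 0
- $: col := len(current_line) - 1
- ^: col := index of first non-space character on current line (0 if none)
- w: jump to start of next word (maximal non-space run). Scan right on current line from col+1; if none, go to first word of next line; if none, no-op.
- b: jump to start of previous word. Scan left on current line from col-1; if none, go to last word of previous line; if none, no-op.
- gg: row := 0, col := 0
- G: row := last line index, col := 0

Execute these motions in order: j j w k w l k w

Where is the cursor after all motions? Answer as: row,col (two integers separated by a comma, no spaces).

Answer: 1,0

Derivation:
After 1 (j): row=1 col=0 char='s'
After 2 (j): row=2 col=0 char='f'
After 3 (w): row=2 col=6 char='b'
After 4 (k): row=1 col=6 char='b'
After 5 (w): row=1 col=11 char='b'
After 6 (l): row=1 col=12 char='l'
After 7 (k): row=0 col=8 char='n'
After 8 (w): row=1 col=0 char='s'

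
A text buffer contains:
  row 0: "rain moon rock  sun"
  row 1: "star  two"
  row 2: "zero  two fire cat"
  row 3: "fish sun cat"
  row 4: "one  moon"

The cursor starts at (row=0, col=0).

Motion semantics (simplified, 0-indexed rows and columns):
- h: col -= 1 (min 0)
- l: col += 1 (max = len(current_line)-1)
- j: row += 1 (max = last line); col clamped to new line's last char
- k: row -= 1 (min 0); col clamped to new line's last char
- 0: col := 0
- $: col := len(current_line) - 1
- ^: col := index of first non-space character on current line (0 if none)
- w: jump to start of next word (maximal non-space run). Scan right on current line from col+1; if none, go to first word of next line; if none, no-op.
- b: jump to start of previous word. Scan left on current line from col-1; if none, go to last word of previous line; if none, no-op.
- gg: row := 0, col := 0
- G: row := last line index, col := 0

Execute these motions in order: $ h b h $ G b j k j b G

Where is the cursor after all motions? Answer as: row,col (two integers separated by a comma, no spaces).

Answer: 4,0

Derivation:
After 1 ($): row=0 col=18 char='n'
After 2 (h): row=0 col=17 char='u'
After 3 (b): row=0 col=16 char='s'
After 4 (h): row=0 col=15 char='_'
After 5 ($): row=0 col=18 char='n'
After 6 (G): row=4 col=0 char='o'
After 7 (b): row=3 col=9 char='c'
After 8 (j): row=4 col=8 char='n'
After 9 (k): row=3 col=8 char='_'
After 10 (j): row=4 col=8 char='n'
After 11 (b): row=4 col=5 char='m'
After 12 (G): row=4 col=0 char='o'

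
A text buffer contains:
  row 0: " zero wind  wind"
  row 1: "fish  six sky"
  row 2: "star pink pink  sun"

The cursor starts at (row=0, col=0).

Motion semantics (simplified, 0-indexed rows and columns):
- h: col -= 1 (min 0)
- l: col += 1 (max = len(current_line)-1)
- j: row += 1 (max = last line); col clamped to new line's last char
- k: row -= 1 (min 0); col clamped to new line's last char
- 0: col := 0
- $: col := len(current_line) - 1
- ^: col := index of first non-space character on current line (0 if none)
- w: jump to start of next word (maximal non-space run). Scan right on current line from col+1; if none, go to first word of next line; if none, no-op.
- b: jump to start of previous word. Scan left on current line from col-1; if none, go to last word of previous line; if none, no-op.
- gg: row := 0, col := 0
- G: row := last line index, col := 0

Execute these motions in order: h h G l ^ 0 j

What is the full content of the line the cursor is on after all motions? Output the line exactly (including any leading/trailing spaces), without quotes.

Answer: star pink pink  sun

Derivation:
After 1 (h): row=0 col=0 char='_'
After 2 (h): row=0 col=0 char='_'
After 3 (G): row=2 col=0 char='s'
After 4 (l): row=2 col=1 char='t'
After 5 (^): row=2 col=0 char='s'
After 6 (0): row=2 col=0 char='s'
After 7 (j): row=2 col=0 char='s'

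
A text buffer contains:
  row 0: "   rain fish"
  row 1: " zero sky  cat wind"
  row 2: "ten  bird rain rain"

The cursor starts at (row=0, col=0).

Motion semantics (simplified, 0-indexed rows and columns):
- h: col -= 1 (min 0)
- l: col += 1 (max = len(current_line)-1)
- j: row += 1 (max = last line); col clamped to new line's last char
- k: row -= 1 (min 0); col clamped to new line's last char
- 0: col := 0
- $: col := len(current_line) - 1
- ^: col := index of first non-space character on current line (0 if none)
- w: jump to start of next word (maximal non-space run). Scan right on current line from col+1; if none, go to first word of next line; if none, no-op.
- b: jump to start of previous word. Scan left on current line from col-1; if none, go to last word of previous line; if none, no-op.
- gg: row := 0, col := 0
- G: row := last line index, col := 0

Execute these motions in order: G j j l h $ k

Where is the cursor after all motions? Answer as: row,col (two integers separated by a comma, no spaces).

Answer: 1,18

Derivation:
After 1 (G): row=2 col=0 char='t'
After 2 (j): row=2 col=0 char='t'
After 3 (j): row=2 col=0 char='t'
After 4 (l): row=2 col=1 char='e'
After 5 (h): row=2 col=0 char='t'
After 6 ($): row=2 col=18 char='n'
After 7 (k): row=1 col=18 char='d'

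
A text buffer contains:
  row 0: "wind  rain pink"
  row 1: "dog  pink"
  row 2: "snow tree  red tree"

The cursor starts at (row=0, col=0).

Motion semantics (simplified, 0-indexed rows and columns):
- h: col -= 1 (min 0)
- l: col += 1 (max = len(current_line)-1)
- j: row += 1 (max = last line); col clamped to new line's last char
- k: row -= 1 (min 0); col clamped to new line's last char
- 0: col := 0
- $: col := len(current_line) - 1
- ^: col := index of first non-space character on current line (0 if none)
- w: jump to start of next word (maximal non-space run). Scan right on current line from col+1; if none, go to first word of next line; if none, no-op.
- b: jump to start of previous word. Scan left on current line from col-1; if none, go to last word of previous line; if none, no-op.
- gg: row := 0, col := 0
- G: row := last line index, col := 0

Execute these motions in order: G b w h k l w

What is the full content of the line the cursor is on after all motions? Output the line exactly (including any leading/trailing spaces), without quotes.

After 1 (G): row=2 col=0 char='s'
After 2 (b): row=1 col=5 char='p'
After 3 (w): row=2 col=0 char='s'
After 4 (h): row=2 col=0 char='s'
After 5 (k): row=1 col=0 char='d'
After 6 (l): row=1 col=1 char='o'
After 7 (w): row=1 col=5 char='p'

Answer: dog  pink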